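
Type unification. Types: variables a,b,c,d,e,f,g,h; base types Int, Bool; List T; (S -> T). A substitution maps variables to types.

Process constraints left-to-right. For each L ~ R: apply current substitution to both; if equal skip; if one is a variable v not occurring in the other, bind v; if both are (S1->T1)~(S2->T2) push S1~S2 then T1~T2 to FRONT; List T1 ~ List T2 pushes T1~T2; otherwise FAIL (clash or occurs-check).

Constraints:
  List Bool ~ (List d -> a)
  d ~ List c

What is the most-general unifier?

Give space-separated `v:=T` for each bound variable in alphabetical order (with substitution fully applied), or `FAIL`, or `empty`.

Answer: FAIL

Derivation:
step 1: unify List Bool ~ (List d -> a)  [subst: {-} | 1 pending]
  clash: List Bool vs (List d -> a)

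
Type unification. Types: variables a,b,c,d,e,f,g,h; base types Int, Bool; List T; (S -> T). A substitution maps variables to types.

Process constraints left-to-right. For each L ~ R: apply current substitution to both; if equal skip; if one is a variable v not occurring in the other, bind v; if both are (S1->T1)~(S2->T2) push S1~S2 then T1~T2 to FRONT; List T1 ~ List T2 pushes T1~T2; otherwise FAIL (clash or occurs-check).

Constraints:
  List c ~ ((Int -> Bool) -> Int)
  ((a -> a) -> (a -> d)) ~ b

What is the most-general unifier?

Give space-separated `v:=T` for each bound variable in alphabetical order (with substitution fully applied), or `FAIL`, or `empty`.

Answer: FAIL

Derivation:
step 1: unify List c ~ ((Int -> Bool) -> Int)  [subst: {-} | 1 pending]
  clash: List c vs ((Int -> Bool) -> Int)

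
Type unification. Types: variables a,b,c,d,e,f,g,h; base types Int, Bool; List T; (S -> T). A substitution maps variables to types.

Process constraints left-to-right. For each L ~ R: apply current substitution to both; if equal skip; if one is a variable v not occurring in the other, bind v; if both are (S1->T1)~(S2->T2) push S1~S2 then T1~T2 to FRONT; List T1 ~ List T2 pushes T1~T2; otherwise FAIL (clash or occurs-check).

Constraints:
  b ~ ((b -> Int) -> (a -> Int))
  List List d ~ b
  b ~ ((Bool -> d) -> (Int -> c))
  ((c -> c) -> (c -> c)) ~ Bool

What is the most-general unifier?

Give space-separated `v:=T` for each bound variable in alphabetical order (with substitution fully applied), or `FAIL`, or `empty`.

Answer: FAIL

Derivation:
step 1: unify b ~ ((b -> Int) -> (a -> Int))  [subst: {-} | 3 pending]
  occurs-check fail: b in ((b -> Int) -> (a -> Int))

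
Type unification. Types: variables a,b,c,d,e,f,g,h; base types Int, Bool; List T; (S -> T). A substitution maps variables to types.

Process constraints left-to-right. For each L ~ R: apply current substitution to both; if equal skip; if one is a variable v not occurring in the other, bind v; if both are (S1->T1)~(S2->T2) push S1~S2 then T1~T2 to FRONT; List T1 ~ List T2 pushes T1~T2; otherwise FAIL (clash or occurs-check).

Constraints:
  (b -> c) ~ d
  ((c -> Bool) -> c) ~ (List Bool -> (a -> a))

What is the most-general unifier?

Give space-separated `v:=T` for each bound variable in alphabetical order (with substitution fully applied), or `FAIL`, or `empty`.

step 1: unify (b -> c) ~ d  [subst: {-} | 1 pending]
  bind d := (b -> c)
step 2: unify ((c -> Bool) -> c) ~ (List Bool -> (a -> a))  [subst: {d:=(b -> c)} | 0 pending]
  -> decompose arrow: push (c -> Bool)~List Bool, c~(a -> a)
step 3: unify (c -> Bool) ~ List Bool  [subst: {d:=(b -> c)} | 1 pending]
  clash: (c -> Bool) vs List Bool

Answer: FAIL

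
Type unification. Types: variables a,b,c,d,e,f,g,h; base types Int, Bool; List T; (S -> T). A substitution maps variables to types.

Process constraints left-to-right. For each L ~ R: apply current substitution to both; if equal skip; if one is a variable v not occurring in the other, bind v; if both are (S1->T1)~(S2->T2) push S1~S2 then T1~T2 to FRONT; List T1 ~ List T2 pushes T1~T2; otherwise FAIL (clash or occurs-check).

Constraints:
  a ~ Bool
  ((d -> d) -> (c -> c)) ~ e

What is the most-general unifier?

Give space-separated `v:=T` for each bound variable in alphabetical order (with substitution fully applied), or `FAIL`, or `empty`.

step 1: unify a ~ Bool  [subst: {-} | 1 pending]
  bind a := Bool
step 2: unify ((d -> d) -> (c -> c)) ~ e  [subst: {a:=Bool} | 0 pending]
  bind e := ((d -> d) -> (c -> c))

Answer: a:=Bool e:=((d -> d) -> (c -> c))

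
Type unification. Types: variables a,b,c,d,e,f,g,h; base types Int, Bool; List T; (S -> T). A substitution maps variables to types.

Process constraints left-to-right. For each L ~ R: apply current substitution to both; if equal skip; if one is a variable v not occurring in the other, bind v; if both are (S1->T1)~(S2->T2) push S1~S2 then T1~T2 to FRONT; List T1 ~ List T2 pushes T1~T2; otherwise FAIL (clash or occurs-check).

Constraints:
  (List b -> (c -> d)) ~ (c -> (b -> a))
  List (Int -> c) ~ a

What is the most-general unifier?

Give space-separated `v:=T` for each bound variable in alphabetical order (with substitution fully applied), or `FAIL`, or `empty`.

Answer: FAIL

Derivation:
step 1: unify (List b -> (c -> d)) ~ (c -> (b -> a))  [subst: {-} | 1 pending]
  -> decompose arrow: push List b~c, (c -> d)~(b -> a)
step 2: unify List b ~ c  [subst: {-} | 2 pending]
  bind c := List b
step 3: unify (List b -> d) ~ (b -> a)  [subst: {c:=List b} | 1 pending]
  -> decompose arrow: push List b~b, d~a
step 4: unify List b ~ b  [subst: {c:=List b} | 2 pending]
  occurs-check fail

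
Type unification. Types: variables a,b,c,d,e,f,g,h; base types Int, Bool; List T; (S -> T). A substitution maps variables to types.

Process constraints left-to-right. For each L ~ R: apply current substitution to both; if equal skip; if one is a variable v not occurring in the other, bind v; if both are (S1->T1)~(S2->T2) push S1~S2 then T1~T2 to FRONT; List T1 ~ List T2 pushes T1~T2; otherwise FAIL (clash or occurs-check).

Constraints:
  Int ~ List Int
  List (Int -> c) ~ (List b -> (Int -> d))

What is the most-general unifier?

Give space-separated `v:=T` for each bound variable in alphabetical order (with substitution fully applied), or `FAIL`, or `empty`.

step 1: unify Int ~ List Int  [subst: {-} | 1 pending]
  clash: Int vs List Int

Answer: FAIL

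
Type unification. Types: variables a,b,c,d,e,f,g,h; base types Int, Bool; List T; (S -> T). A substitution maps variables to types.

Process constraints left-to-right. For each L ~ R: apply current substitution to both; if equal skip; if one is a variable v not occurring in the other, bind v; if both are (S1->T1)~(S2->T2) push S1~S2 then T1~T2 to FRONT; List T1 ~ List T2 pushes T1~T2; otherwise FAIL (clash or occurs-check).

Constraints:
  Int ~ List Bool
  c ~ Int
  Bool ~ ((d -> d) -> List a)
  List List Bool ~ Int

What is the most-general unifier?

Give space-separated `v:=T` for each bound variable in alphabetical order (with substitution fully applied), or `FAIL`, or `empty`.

step 1: unify Int ~ List Bool  [subst: {-} | 3 pending]
  clash: Int vs List Bool

Answer: FAIL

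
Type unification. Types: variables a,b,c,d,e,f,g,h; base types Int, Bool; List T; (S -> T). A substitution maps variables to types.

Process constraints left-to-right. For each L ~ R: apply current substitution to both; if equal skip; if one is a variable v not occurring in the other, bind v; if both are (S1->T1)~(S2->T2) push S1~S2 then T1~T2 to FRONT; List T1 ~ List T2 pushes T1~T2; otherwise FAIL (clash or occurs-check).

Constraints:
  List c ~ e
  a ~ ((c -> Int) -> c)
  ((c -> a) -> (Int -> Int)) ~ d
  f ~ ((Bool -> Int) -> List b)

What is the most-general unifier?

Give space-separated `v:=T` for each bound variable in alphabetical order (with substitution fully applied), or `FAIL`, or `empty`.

Answer: a:=((c -> Int) -> c) d:=((c -> ((c -> Int) -> c)) -> (Int -> Int)) e:=List c f:=((Bool -> Int) -> List b)

Derivation:
step 1: unify List c ~ e  [subst: {-} | 3 pending]
  bind e := List c
step 2: unify a ~ ((c -> Int) -> c)  [subst: {e:=List c} | 2 pending]
  bind a := ((c -> Int) -> c)
step 3: unify ((c -> ((c -> Int) -> c)) -> (Int -> Int)) ~ d  [subst: {e:=List c, a:=((c -> Int) -> c)} | 1 pending]
  bind d := ((c -> ((c -> Int) -> c)) -> (Int -> Int))
step 4: unify f ~ ((Bool -> Int) -> List b)  [subst: {e:=List c, a:=((c -> Int) -> c), d:=((c -> ((c -> Int) -> c)) -> (Int -> Int))} | 0 pending]
  bind f := ((Bool -> Int) -> List b)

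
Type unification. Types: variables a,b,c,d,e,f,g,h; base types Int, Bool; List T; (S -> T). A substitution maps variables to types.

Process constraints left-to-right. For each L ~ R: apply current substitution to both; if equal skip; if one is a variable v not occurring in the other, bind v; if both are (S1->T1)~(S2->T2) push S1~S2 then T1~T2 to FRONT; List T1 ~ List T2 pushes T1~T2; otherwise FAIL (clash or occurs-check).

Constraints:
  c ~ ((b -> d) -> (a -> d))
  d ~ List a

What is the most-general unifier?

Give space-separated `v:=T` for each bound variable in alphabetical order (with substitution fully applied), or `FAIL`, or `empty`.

Answer: c:=((b -> List a) -> (a -> List a)) d:=List a

Derivation:
step 1: unify c ~ ((b -> d) -> (a -> d))  [subst: {-} | 1 pending]
  bind c := ((b -> d) -> (a -> d))
step 2: unify d ~ List a  [subst: {c:=((b -> d) -> (a -> d))} | 0 pending]
  bind d := List a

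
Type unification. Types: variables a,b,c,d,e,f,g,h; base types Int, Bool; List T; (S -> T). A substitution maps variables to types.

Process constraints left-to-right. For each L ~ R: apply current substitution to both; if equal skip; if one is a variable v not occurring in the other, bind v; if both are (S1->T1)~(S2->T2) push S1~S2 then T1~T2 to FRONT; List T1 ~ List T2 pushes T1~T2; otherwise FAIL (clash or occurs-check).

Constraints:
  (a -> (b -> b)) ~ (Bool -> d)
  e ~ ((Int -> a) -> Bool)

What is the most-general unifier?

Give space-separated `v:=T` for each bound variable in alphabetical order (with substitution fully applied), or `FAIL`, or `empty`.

step 1: unify (a -> (b -> b)) ~ (Bool -> d)  [subst: {-} | 1 pending]
  -> decompose arrow: push a~Bool, (b -> b)~d
step 2: unify a ~ Bool  [subst: {-} | 2 pending]
  bind a := Bool
step 3: unify (b -> b) ~ d  [subst: {a:=Bool} | 1 pending]
  bind d := (b -> b)
step 4: unify e ~ ((Int -> Bool) -> Bool)  [subst: {a:=Bool, d:=(b -> b)} | 0 pending]
  bind e := ((Int -> Bool) -> Bool)

Answer: a:=Bool d:=(b -> b) e:=((Int -> Bool) -> Bool)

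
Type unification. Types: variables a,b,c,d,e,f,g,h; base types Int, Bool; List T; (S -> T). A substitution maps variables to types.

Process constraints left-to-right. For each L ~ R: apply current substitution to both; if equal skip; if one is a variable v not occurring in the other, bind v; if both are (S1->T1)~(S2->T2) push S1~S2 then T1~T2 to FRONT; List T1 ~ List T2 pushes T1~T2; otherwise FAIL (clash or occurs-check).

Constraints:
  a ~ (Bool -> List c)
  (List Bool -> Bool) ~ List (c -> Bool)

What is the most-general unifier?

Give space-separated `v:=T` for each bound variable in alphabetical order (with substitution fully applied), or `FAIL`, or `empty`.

Answer: FAIL

Derivation:
step 1: unify a ~ (Bool -> List c)  [subst: {-} | 1 pending]
  bind a := (Bool -> List c)
step 2: unify (List Bool -> Bool) ~ List (c -> Bool)  [subst: {a:=(Bool -> List c)} | 0 pending]
  clash: (List Bool -> Bool) vs List (c -> Bool)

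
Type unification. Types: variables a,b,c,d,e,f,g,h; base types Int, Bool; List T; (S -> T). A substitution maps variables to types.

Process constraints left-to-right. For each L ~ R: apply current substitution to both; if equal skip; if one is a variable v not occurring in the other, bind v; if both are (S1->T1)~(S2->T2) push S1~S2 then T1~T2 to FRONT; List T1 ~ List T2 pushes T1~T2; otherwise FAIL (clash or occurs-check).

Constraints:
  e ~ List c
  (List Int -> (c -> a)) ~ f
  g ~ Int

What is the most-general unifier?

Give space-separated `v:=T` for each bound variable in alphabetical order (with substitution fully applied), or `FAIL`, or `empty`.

step 1: unify e ~ List c  [subst: {-} | 2 pending]
  bind e := List c
step 2: unify (List Int -> (c -> a)) ~ f  [subst: {e:=List c} | 1 pending]
  bind f := (List Int -> (c -> a))
step 3: unify g ~ Int  [subst: {e:=List c, f:=(List Int -> (c -> a))} | 0 pending]
  bind g := Int

Answer: e:=List c f:=(List Int -> (c -> a)) g:=Int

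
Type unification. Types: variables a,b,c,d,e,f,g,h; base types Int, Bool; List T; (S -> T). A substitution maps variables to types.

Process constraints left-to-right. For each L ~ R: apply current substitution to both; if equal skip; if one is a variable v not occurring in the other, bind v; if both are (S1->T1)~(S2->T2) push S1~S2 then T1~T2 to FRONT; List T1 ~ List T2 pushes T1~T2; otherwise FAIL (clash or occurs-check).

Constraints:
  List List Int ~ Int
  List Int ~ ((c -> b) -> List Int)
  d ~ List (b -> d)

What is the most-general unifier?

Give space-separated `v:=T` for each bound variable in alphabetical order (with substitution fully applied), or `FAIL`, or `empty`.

step 1: unify List List Int ~ Int  [subst: {-} | 2 pending]
  clash: List List Int vs Int

Answer: FAIL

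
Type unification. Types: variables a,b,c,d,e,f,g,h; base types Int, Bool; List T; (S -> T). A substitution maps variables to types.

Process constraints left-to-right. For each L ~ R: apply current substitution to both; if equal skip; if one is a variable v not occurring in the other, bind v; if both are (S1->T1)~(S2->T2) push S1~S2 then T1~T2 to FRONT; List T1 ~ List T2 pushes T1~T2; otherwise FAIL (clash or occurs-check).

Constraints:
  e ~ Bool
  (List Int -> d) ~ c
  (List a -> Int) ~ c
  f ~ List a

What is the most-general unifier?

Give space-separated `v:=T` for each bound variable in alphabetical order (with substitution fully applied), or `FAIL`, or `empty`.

step 1: unify e ~ Bool  [subst: {-} | 3 pending]
  bind e := Bool
step 2: unify (List Int -> d) ~ c  [subst: {e:=Bool} | 2 pending]
  bind c := (List Int -> d)
step 3: unify (List a -> Int) ~ (List Int -> d)  [subst: {e:=Bool, c:=(List Int -> d)} | 1 pending]
  -> decompose arrow: push List a~List Int, Int~d
step 4: unify List a ~ List Int  [subst: {e:=Bool, c:=(List Int -> d)} | 2 pending]
  -> decompose List: push a~Int
step 5: unify a ~ Int  [subst: {e:=Bool, c:=(List Int -> d)} | 2 pending]
  bind a := Int
step 6: unify Int ~ d  [subst: {e:=Bool, c:=(List Int -> d), a:=Int} | 1 pending]
  bind d := Int
step 7: unify f ~ List Int  [subst: {e:=Bool, c:=(List Int -> d), a:=Int, d:=Int} | 0 pending]
  bind f := List Int

Answer: a:=Int c:=(List Int -> Int) d:=Int e:=Bool f:=List Int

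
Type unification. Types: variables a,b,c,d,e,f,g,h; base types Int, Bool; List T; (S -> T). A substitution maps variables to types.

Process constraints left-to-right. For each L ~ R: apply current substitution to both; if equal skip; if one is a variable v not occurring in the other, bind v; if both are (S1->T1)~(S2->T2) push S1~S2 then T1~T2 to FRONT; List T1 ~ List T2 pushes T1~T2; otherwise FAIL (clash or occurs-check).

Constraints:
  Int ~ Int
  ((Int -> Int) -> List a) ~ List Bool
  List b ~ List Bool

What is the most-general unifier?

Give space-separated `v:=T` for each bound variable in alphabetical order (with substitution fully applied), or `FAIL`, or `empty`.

step 1: unify Int ~ Int  [subst: {-} | 2 pending]
  -> identical, skip
step 2: unify ((Int -> Int) -> List a) ~ List Bool  [subst: {-} | 1 pending]
  clash: ((Int -> Int) -> List a) vs List Bool

Answer: FAIL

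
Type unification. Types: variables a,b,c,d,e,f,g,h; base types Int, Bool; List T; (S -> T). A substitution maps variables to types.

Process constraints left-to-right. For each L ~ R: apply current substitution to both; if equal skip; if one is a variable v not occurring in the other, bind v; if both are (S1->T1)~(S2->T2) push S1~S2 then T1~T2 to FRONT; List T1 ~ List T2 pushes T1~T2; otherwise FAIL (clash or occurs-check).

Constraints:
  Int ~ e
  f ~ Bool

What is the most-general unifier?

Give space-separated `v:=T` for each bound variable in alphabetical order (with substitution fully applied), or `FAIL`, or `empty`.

step 1: unify Int ~ e  [subst: {-} | 1 pending]
  bind e := Int
step 2: unify f ~ Bool  [subst: {e:=Int} | 0 pending]
  bind f := Bool

Answer: e:=Int f:=Bool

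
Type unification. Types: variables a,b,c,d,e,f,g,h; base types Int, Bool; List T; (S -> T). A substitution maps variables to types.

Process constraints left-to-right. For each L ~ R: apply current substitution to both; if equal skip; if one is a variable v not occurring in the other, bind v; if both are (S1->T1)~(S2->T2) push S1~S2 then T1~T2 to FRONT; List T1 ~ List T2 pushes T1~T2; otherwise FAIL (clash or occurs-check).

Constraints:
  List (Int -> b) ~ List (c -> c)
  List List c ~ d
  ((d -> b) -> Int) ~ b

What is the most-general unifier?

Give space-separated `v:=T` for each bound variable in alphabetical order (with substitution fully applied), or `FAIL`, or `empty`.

step 1: unify List (Int -> b) ~ List (c -> c)  [subst: {-} | 2 pending]
  -> decompose List: push (Int -> b)~(c -> c)
step 2: unify (Int -> b) ~ (c -> c)  [subst: {-} | 2 pending]
  -> decompose arrow: push Int~c, b~c
step 3: unify Int ~ c  [subst: {-} | 3 pending]
  bind c := Int
step 4: unify b ~ Int  [subst: {c:=Int} | 2 pending]
  bind b := Int
step 5: unify List List Int ~ d  [subst: {c:=Int, b:=Int} | 1 pending]
  bind d := List List Int
step 6: unify ((List List Int -> Int) -> Int) ~ Int  [subst: {c:=Int, b:=Int, d:=List List Int} | 0 pending]
  clash: ((List List Int -> Int) -> Int) vs Int

Answer: FAIL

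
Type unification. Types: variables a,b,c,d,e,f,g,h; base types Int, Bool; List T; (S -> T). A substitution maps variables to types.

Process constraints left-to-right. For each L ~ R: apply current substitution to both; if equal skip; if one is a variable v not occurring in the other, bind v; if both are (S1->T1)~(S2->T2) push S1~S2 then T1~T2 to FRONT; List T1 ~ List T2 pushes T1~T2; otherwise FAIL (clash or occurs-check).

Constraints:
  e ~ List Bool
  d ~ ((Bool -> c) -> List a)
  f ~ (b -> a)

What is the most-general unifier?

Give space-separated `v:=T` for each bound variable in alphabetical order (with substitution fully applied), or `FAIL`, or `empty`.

Answer: d:=((Bool -> c) -> List a) e:=List Bool f:=(b -> a)

Derivation:
step 1: unify e ~ List Bool  [subst: {-} | 2 pending]
  bind e := List Bool
step 2: unify d ~ ((Bool -> c) -> List a)  [subst: {e:=List Bool} | 1 pending]
  bind d := ((Bool -> c) -> List a)
step 3: unify f ~ (b -> a)  [subst: {e:=List Bool, d:=((Bool -> c) -> List a)} | 0 pending]
  bind f := (b -> a)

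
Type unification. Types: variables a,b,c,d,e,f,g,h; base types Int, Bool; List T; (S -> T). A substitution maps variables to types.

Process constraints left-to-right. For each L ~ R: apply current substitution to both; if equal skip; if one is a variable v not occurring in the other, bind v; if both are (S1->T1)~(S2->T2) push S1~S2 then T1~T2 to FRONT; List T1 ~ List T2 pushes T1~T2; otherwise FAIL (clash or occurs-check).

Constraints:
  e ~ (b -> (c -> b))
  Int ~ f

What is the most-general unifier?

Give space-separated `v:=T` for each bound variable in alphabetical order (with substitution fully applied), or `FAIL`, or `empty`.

step 1: unify e ~ (b -> (c -> b))  [subst: {-} | 1 pending]
  bind e := (b -> (c -> b))
step 2: unify Int ~ f  [subst: {e:=(b -> (c -> b))} | 0 pending]
  bind f := Int

Answer: e:=(b -> (c -> b)) f:=Int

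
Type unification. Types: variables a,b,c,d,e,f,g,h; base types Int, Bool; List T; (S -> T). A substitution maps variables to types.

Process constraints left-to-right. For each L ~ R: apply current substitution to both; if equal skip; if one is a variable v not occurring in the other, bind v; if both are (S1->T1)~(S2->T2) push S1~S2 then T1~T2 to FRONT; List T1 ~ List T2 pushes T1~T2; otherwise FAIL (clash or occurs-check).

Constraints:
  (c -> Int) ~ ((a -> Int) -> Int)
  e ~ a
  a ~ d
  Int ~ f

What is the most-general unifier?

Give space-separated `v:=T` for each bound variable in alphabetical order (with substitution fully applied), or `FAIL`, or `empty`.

Answer: a:=d c:=(d -> Int) e:=d f:=Int

Derivation:
step 1: unify (c -> Int) ~ ((a -> Int) -> Int)  [subst: {-} | 3 pending]
  -> decompose arrow: push c~(a -> Int), Int~Int
step 2: unify c ~ (a -> Int)  [subst: {-} | 4 pending]
  bind c := (a -> Int)
step 3: unify Int ~ Int  [subst: {c:=(a -> Int)} | 3 pending]
  -> identical, skip
step 4: unify e ~ a  [subst: {c:=(a -> Int)} | 2 pending]
  bind e := a
step 5: unify a ~ d  [subst: {c:=(a -> Int), e:=a} | 1 pending]
  bind a := d
step 6: unify Int ~ f  [subst: {c:=(a -> Int), e:=a, a:=d} | 0 pending]
  bind f := Int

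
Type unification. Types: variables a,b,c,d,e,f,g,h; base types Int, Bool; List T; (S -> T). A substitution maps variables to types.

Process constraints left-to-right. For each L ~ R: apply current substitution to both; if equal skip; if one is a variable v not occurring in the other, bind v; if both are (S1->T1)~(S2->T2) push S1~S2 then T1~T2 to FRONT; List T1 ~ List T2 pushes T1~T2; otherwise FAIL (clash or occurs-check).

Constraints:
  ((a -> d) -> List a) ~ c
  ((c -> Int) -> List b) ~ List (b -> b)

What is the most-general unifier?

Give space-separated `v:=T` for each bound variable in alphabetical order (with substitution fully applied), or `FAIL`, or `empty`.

Answer: FAIL

Derivation:
step 1: unify ((a -> d) -> List a) ~ c  [subst: {-} | 1 pending]
  bind c := ((a -> d) -> List a)
step 2: unify ((((a -> d) -> List a) -> Int) -> List b) ~ List (b -> b)  [subst: {c:=((a -> d) -> List a)} | 0 pending]
  clash: ((((a -> d) -> List a) -> Int) -> List b) vs List (b -> b)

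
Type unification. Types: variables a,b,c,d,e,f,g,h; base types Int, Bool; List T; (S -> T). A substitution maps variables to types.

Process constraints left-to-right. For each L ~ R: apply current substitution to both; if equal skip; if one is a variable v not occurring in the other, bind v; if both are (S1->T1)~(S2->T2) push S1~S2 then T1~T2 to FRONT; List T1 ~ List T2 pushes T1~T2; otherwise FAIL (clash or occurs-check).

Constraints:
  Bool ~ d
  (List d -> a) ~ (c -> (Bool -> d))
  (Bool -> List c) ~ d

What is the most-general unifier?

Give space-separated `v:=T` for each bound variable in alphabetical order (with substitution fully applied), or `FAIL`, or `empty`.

Answer: FAIL

Derivation:
step 1: unify Bool ~ d  [subst: {-} | 2 pending]
  bind d := Bool
step 2: unify (List Bool -> a) ~ (c -> (Bool -> Bool))  [subst: {d:=Bool} | 1 pending]
  -> decompose arrow: push List Bool~c, a~(Bool -> Bool)
step 3: unify List Bool ~ c  [subst: {d:=Bool} | 2 pending]
  bind c := List Bool
step 4: unify a ~ (Bool -> Bool)  [subst: {d:=Bool, c:=List Bool} | 1 pending]
  bind a := (Bool -> Bool)
step 5: unify (Bool -> List List Bool) ~ Bool  [subst: {d:=Bool, c:=List Bool, a:=(Bool -> Bool)} | 0 pending]
  clash: (Bool -> List List Bool) vs Bool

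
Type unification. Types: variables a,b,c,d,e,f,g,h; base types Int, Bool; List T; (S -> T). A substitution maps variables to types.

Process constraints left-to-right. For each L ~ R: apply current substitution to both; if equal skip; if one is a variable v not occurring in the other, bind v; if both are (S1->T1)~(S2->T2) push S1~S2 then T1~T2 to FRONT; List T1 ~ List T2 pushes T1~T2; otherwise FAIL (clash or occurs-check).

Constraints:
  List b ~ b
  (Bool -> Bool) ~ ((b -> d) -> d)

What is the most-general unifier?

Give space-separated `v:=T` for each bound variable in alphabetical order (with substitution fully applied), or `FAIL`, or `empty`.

step 1: unify List b ~ b  [subst: {-} | 1 pending]
  occurs-check fail

Answer: FAIL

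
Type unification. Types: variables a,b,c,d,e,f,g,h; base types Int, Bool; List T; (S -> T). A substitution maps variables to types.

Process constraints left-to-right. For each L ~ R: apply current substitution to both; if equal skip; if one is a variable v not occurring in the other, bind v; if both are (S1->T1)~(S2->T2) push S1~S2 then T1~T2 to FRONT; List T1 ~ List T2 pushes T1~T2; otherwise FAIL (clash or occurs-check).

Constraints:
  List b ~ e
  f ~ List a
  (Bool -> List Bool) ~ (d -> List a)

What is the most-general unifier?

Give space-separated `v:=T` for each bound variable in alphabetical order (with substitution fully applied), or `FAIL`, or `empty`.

step 1: unify List b ~ e  [subst: {-} | 2 pending]
  bind e := List b
step 2: unify f ~ List a  [subst: {e:=List b} | 1 pending]
  bind f := List a
step 3: unify (Bool -> List Bool) ~ (d -> List a)  [subst: {e:=List b, f:=List a} | 0 pending]
  -> decompose arrow: push Bool~d, List Bool~List a
step 4: unify Bool ~ d  [subst: {e:=List b, f:=List a} | 1 pending]
  bind d := Bool
step 5: unify List Bool ~ List a  [subst: {e:=List b, f:=List a, d:=Bool} | 0 pending]
  -> decompose List: push Bool~a
step 6: unify Bool ~ a  [subst: {e:=List b, f:=List a, d:=Bool} | 0 pending]
  bind a := Bool

Answer: a:=Bool d:=Bool e:=List b f:=List Bool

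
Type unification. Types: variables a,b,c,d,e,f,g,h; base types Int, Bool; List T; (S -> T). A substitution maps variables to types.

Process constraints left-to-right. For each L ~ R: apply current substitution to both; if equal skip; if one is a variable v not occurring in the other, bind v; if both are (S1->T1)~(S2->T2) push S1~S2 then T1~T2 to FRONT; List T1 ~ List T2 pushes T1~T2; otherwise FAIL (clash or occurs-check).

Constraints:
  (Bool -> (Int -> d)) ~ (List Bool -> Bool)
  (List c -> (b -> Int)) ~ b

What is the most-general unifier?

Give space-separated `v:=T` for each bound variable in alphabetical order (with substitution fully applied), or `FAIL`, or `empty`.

Answer: FAIL

Derivation:
step 1: unify (Bool -> (Int -> d)) ~ (List Bool -> Bool)  [subst: {-} | 1 pending]
  -> decompose arrow: push Bool~List Bool, (Int -> d)~Bool
step 2: unify Bool ~ List Bool  [subst: {-} | 2 pending]
  clash: Bool vs List Bool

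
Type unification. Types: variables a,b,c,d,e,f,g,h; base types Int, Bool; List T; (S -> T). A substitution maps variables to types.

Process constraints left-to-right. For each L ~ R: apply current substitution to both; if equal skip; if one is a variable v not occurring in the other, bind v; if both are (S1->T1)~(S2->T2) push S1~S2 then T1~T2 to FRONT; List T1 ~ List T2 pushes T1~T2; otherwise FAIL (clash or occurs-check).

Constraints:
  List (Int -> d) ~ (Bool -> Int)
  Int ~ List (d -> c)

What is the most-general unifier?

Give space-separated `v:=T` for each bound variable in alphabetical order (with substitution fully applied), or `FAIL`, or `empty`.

Answer: FAIL

Derivation:
step 1: unify List (Int -> d) ~ (Bool -> Int)  [subst: {-} | 1 pending]
  clash: List (Int -> d) vs (Bool -> Int)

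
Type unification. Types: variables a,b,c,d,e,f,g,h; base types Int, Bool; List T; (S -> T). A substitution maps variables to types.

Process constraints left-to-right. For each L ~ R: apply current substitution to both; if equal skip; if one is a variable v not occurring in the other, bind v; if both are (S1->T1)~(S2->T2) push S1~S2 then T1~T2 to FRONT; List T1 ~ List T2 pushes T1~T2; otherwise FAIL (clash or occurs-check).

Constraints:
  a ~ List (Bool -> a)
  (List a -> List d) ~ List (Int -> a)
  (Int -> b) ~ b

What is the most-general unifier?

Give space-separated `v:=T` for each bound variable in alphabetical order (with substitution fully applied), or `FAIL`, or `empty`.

step 1: unify a ~ List (Bool -> a)  [subst: {-} | 2 pending]
  occurs-check fail: a in List (Bool -> a)

Answer: FAIL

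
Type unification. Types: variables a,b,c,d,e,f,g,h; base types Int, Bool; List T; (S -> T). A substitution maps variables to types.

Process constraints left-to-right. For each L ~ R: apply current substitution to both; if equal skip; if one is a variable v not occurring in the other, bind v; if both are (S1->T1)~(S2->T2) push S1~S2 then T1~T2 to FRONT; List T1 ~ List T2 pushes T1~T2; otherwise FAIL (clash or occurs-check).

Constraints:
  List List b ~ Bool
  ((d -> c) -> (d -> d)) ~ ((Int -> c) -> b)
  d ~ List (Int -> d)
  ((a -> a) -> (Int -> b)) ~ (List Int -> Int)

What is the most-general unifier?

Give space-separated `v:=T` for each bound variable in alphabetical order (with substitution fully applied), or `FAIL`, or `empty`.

Answer: FAIL

Derivation:
step 1: unify List List b ~ Bool  [subst: {-} | 3 pending]
  clash: List List b vs Bool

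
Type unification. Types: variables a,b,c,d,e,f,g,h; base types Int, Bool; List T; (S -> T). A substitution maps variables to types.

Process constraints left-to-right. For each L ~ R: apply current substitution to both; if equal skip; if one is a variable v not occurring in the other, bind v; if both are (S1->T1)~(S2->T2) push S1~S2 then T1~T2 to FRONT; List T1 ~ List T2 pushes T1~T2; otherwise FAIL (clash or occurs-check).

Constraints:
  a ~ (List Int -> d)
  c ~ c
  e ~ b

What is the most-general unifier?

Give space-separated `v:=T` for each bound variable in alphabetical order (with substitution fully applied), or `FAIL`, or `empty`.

step 1: unify a ~ (List Int -> d)  [subst: {-} | 2 pending]
  bind a := (List Int -> d)
step 2: unify c ~ c  [subst: {a:=(List Int -> d)} | 1 pending]
  -> identical, skip
step 3: unify e ~ b  [subst: {a:=(List Int -> d)} | 0 pending]
  bind e := b

Answer: a:=(List Int -> d) e:=b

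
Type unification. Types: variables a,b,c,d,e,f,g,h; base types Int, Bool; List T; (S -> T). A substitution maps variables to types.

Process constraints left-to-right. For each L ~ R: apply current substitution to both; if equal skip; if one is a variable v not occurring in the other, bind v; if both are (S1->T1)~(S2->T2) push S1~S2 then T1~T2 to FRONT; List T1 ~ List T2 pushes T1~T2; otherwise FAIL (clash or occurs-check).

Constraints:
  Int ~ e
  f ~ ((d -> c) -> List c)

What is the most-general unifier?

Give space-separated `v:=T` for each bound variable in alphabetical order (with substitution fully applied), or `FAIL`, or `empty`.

step 1: unify Int ~ e  [subst: {-} | 1 pending]
  bind e := Int
step 2: unify f ~ ((d -> c) -> List c)  [subst: {e:=Int} | 0 pending]
  bind f := ((d -> c) -> List c)

Answer: e:=Int f:=((d -> c) -> List c)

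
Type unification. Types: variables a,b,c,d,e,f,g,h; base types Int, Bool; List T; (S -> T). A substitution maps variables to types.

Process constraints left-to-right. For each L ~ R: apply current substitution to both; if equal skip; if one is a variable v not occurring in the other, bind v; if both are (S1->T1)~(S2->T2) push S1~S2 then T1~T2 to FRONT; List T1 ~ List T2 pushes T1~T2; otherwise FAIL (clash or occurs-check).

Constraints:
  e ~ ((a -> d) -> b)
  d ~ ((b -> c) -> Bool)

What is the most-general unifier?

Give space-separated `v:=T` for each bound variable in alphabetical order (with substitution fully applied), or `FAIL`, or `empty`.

Answer: d:=((b -> c) -> Bool) e:=((a -> ((b -> c) -> Bool)) -> b)

Derivation:
step 1: unify e ~ ((a -> d) -> b)  [subst: {-} | 1 pending]
  bind e := ((a -> d) -> b)
step 2: unify d ~ ((b -> c) -> Bool)  [subst: {e:=((a -> d) -> b)} | 0 pending]
  bind d := ((b -> c) -> Bool)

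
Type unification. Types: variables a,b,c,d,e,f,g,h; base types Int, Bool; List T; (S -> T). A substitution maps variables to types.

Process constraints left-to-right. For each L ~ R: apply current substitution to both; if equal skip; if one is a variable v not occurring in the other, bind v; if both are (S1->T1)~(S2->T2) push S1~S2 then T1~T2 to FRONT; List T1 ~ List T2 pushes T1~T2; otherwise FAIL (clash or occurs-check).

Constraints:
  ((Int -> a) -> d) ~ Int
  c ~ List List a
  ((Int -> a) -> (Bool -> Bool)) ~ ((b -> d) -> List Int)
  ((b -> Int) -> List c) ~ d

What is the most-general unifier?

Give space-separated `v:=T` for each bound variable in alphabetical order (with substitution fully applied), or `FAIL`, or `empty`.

step 1: unify ((Int -> a) -> d) ~ Int  [subst: {-} | 3 pending]
  clash: ((Int -> a) -> d) vs Int

Answer: FAIL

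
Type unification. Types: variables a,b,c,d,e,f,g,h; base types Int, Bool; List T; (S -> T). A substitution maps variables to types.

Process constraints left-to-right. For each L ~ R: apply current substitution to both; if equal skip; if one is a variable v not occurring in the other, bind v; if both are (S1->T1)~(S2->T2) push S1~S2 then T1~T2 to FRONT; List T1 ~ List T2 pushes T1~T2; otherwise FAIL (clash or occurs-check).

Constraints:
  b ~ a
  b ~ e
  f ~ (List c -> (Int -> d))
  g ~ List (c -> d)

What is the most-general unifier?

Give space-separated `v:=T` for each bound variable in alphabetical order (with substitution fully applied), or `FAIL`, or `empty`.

step 1: unify b ~ a  [subst: {-} | 3 pending]
  bind b := a
step 2: unify a ~ e  [subst: {b:=a} | 2 pending]
  bind a := e
step 3: unify f ~ (List c -> (Int -> d))  [subst: {b:=a, a:=e} | 1 pending]
  bind f := (List c -> (Int -> d))
step 4: unify g ~ List (c -> d)  [subst: {b:=a, a:=e, f:=(List c -> (Int -> d))} | 0 pending]
  bind g := List (c -> d)

Answer: a:=e b:=e f:=(List c -> (Int -> d)) g:=List (c -> d)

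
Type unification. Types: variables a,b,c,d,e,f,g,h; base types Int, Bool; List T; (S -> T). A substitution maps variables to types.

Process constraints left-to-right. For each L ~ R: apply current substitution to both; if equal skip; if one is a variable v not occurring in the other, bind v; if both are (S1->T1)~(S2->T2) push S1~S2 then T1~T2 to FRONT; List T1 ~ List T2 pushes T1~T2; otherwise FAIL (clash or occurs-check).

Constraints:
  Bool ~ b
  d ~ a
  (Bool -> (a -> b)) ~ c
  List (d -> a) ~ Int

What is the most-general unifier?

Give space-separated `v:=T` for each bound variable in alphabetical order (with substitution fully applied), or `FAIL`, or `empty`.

step 1: unify Bool ~ b  [subst: {-} | 3 pending]
  bind b := Bool
step 2: unify d ~ a  [subst: {b:=Bool} | 2 pending]
  bind d := a
step 3: unify (Bool -> (a -> Bool)) ~ c  [subst: {b:=Bool, d:=a} | 1 pending]
  bind c := (Bool -> (a -> Bool))
step 4: unify List (a -> a) ~ Int  [subst: {b:=Bool, d:=a, c:=(Bool -> (a -> Bool))} | 0 pending]
  clash: List (a -> a) vs Int

Answer: FAIL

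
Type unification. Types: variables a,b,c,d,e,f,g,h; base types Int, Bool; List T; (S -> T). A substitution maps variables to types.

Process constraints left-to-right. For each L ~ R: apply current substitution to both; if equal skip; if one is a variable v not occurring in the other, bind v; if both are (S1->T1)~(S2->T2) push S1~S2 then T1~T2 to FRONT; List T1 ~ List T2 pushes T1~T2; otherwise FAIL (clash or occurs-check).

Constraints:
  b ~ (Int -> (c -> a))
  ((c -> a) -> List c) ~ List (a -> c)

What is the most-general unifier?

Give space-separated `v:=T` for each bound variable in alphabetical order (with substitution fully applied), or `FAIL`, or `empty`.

step 1: unify b ~ (Int -> (c -> a))  [subst: {-} | 1 pending]
  bind b := (Int -> (c -> a))
step 2: unify ((c -> a) -> List c) ~ List (a -> c)  [subst: {b:=(Int -> (c -> a))} | 0 pending]
  clash: ((c -> a) -> List c) vs List (a -> c)

Answer: FAIL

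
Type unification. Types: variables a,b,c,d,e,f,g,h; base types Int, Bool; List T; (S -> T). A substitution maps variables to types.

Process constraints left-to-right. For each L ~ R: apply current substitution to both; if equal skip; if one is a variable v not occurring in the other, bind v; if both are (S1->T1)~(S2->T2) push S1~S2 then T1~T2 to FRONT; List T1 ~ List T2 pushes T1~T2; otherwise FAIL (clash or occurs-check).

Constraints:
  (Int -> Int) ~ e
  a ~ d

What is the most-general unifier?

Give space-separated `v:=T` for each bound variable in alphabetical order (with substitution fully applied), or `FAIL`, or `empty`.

Answer: a:=d e:=(Int -> Int)

Derivation:
step 1: unify (Int -> Int) ~ e  [subst: {-} | 1 pending]
  bind e := (Int -> Int)
step 2: unify a ~ d  [subst: {e:=(Int -> Int)} | 0 pending]
  bind a := d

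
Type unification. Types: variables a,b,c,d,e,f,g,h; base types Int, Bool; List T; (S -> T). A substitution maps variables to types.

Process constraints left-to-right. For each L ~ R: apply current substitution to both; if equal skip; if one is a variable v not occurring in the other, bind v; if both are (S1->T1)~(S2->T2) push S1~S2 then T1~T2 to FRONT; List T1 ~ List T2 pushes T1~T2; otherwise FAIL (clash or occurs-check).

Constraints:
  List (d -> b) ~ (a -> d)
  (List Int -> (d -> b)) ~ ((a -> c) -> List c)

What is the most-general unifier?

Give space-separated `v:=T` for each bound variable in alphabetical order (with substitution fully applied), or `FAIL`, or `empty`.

Answer: FAIL

Derivation:
step 1: unify List (d -> b) ~ (a -> d)  [subst: {-} | 1 pending]
  clash: List (d -> b) vs (a -> d)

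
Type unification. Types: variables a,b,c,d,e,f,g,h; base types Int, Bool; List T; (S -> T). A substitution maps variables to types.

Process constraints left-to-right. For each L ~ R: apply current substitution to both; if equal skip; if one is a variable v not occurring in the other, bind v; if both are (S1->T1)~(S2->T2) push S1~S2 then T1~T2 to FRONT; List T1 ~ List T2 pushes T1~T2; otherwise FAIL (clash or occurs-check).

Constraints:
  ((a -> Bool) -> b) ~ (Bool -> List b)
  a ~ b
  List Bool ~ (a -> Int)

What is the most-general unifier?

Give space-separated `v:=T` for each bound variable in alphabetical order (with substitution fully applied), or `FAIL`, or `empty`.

step 1: unify ((a -> Bool) -> b) ~ (Bool -> List b)  [subst: {-} | 2 pending]
  -> decompose arrow: push (a -> Bool)~Bool, b~List b
step 2: unify (a -> Bool) ~ Bool  [subst: {-} | 3 pending]
  clash: (a -> Bool) vs Bool

Answer: FAIL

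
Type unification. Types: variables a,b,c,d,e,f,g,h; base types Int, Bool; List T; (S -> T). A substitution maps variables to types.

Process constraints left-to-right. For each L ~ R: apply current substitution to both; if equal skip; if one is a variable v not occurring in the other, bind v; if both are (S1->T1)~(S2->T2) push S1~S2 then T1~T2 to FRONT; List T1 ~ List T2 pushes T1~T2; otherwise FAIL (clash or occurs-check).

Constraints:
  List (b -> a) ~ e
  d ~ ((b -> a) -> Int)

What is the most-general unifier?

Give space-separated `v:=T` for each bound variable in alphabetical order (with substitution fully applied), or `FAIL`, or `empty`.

step 1: unify List (b -> a) ~ e  [subst: {-} | 1 pending]
  bind e := List (b -> a)
step 2: unify d ~ ((b -> a) -> Int)  [subst: {e:=List (b -> a)} | 0 pending]
  bind d := ((b -> a) -> Int)

Answer: d:=((b -> a) -> Int) e:=List (b -> a)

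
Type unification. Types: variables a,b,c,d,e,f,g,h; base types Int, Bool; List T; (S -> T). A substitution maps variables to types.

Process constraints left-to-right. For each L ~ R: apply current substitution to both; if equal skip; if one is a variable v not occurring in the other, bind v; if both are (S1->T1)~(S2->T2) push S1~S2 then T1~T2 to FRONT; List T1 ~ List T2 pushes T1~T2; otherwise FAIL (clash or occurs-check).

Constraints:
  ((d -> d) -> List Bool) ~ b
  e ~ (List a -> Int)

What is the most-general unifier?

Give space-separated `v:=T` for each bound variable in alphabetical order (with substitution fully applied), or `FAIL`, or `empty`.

Answer: b:=((d -> d) -> List Bool) e:=(List a -> Int)

Derivation:
step 1: unify ((d -> d) -> List Bool) ~ b  [subst: {-} | 1 pending]
  bind b := ((d -> d) -> List Bool)
step 2: unify e ~ (List a -> Int)  [subst: {b:=((d -> d) -> List Bool)} | 0 pending]
  bind e := (List a -> Int)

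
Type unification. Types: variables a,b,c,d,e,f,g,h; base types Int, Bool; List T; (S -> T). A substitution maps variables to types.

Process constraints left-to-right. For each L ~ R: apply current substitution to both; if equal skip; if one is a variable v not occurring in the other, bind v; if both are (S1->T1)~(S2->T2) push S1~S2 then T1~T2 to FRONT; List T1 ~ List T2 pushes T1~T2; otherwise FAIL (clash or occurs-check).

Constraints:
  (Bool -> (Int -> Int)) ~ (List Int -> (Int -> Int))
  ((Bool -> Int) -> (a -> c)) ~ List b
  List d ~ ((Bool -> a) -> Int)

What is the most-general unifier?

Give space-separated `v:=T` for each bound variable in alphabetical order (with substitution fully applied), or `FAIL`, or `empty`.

Answer: FAIL

Derivation:
step 1: unify (Bool -> (Int -> Int)) ~ (List Int -> (Int -> Int))  [subst: {-} | 2 pending]
  -> decompose arrow: push Bool~List Int, (Int -> Int)~(Int -> Int)
step 2: unify Bool ~ List Int  [subst: {-} | 3 pending]
  clash: Bool vs List Int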